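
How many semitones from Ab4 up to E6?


Working:
Absolute semitone position = octave×12 + chromatic position
Ab4: 4×12 + 8 = 56
E6: 6×12 + 4 = 76
Difference = 76 - 56 = 20
= 20 semitones


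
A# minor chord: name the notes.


Solution.
Minor triad = root + minor 3rd (3 semitones) + perfect 5th (7 semitones)
A triad on A# stacks thirds, so the chord tones use letter names A-C-E
Root: A#
Minor 3rd above A#: C#
Perfect 5th above A#: E#
Chord = A# C# E#


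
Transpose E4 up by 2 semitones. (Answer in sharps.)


E4: chromatic position 4 in octave 4 → absolute = 4×12 + 4 = 52
Transpose up 2: 52 + 2 = 54
54 = 4×12 + 6 → F# in octave 4
Result = F#4


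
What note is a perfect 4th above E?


A 4th spans 4 letter names, so from E we land on A
A perfect 4th = 5 semitones above E
Spell A at that pitch: A
= A


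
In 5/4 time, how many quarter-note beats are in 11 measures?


Reasoning:
Time signature 5/4: the bottom number 4 means the quarter note gets one count
The top number 5 means 5 quarter-note beats per measure
Total = 5 × 11 measures
= 55 quarter-note beats


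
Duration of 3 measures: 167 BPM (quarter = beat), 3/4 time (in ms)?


Step by step:
Quarter-note beat duration = 60000 / 167 ms
Beats per measure (3/4) = 3
One measure = 3 × 60000 / 167 = 180000 / 167 ms
3 measures = 3 × 180000 / 167 = 540000 / 167
= 3233.5 ms


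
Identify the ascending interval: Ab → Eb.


Letter names: A → E spans 5 letter names → a 5th
Semitones: Ab → Eb = 7 half-steps
A 5th of 7 semitones is a perfect 5th
= perfect 5th


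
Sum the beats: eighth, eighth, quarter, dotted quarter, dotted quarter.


Beat values:
  eighth = 0.5 beats
  eighth = 0.5 beats
  quarter = 1 beat
  dotted quarter = 1.5 beats
  dotted quarter = 1.5 beats
Sum = 0.5 + 0.5 + 1 + 1.5 + 1.5
= 5 beats


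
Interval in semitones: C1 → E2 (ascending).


Step by step:
Absolute semitone position = octave×12 + chromatic position
C1: 1×12 + 0 = 12
E2: 2×12 + 4 = 28
Difference = 28 - 12 = 16
= 16 semitones


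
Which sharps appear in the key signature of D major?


Sharp major keys follow the circle of fifths: C(0), G(1), D(2), A(3), E(4), B(5), F#(6), C#(7)
D major has 2 sharps
Order of sharps: F# C# G# D# A# E# B# → first 2: F#, C#
= F#, C#


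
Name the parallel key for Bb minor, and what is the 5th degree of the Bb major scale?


Working:
Parallel keys share the same tonic but differ in mode
Bb minor → parallel is Bb major
Bb major scale: Bb C D Eb F G A
= Bb major; 5th degree = F


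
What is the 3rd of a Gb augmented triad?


Let's work it out.
Augmented triad = root + major 3rd (4 semitones) + augmented 5th (8 semitones)
A triad on Gb stacks thirds, so the chord tones use letter names G-B-D
Root: Gb
Major 3rd above Gb: Bb
Augmented 5th above Gb: D
The 3rd = Bb


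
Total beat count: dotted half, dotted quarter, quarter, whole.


Reasoning:
Beat values:
  dotted half = 3 beats
  dotted quarter = 1.5 beats
  quarter = 1 beat
  whole = 4 beats
Sum = 3 + 1.5 + 1 + 4
= 9.5 beats


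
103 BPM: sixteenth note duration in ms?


One quarter-note beat = 60000 / BPM = 60000 / 103 ms
Sixteenth note = 1/4 × quarter note
Duration = 1/4 × 60000 / 103 = 15000 / 103
= 145.6 ms


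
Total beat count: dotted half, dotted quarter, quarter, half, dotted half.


Working:
Beat values:
  dotted half = 3 beats
  dotted quarter = 1.5 beats
  quarter = 1 beat
  half = 2 beats
  dotted half = 3 beats
Sum = 3 + 1.5 + 1 + 2 + 3
= 10.5 beats


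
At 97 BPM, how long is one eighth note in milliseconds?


Let's work it out.
One quarter-note beat = 60000 / BPM = 60000 / 97 ms
Eighth note = 1/2 × quarter note
Duration = 1/2 × 60000 / 97 = 30000 / 97
= 309.3 ms


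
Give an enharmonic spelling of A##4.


Solution.
Enharmonic notes sound the same pitch but are spelled with different letter names
A## and B name the same pitch class
= B4


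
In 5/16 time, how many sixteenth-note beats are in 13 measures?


Working:
Time signature 5/16: the bottom number 16 means the sixteenth note gets one count
The top number 5 means 5 sixteenth-note beats per measure
Total = 5 × 13 measures
= 65 sixteenth-note beats


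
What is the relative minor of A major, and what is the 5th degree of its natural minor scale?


Step by step:
The relative minor shares the major's key signature and starts on its 6th degree
6th degree = a major 6th above the tonic; a major 6th above A is F#
→ relative minor of A major is F# minor
F# natural minor scale: F# G# A B C# D E
= F# minor; 5th degree = C#


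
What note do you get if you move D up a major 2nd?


Let's work it out.
major 2nd: 2 letter names, 2 semitones
Letter: D + 1 → E
Pitch: D + 2 semitones, spelled as an E → E
= E


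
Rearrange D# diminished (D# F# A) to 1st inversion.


Let's work it out.
Root position: D# F# A
1st inversion: move root up an octave
Bass note: F#
Notes (bottom to top) = F# A D#


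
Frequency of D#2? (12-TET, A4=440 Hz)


Reasoning:
f = 440 × 2^(n/12) where n = semitones from A4
D#2: -30 semitones from A4
f = 440 × 2^(-30/12)
f = 77.78 Hz


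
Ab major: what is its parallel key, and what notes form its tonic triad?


Let's work it out.
Parallel keys share the same tonic but differ in mode
Ab major → parallel is Ab minor
Tonic triad of Ab minor = Ab Cb Eb
= Ab minor; triad = Ab Cb Eb


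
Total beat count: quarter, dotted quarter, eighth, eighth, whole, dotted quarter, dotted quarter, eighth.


Beat values:
  quarter = 1 beat
  dotted quarter = 1.5 beats
  eighth = 0.5 beats
  eighth = 0.5 beats
  whole = 4 beats
  dotted quarter = 1.5 beats
  dotted quarter = 1.5 beats
  eighth = 0.5 beats
Sum = 1 + 1.5 + 0.5 + 0.5 + 4 + 1.5 + 1.5 + 0.5
= 11 beats


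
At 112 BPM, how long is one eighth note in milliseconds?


Reasoning:
One quarter-note beat = 60000 / BPM = 60000 / 112 ms
Eighth note = 1/2 × quarter note
Duration = 1/2 × 60000 / 112 = 30000 / 112
= 267.9 ms


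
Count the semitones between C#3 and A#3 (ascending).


Working:
Absolute semitone position = octave×12 + chromatic position
C#3: 3×12 + 1 = 37
A#3: 3×12 + 10 = 46
Difference = 46 - 37 = 9
= 9 semitones


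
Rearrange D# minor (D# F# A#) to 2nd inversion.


Let's work it out.
Root position: D# F# A#
2nd inversion: move root and 3rd up an octave
Bass note: A#
Notes (bottom to top) = A# D# F#


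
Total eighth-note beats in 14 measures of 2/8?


Working:
Time signature 2/8: the bottom number 8 means the eighth note gets one count
The top number 2 means 2 eighth-note beats per measure
Total = 2 × 14 measures
= 28 eighth-note beats


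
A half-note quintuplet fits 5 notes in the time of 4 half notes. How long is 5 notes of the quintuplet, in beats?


Working:
Quintuplet: 5 notes occupy the space of 4 half notes
Space = 4 × 2 = 8 beats
Each quintuplet note = 8 / 5 = 8/5 beats
5 notes = 5 × 8/5 = 8
= 8 beats


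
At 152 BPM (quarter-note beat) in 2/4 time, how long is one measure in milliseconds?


Solution.
Quarter-note beat duration = 60000 / 152 ms
Beats per measure (2/4) = 2
One measure = 2 × 60000 / 152 = 120000 / 152 ms
= 789.5 ms


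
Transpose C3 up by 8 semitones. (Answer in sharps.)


C3: chromatic position 0 in octave 3 → absolute = 3×12 + 0 = 36
Transpose up 8: 36 + 8 = 44
44 = 3×12 + 8 → G# in octave 3
Result = G#3


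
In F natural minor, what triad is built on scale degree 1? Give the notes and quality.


Solution.
F natural minor scale: F G Ab Bb C Db Eb
Diatonic triad on degree 1 stacks scale notes 1, 3, 5: F Ab C
F→Ab = 3 semitones; F→C = 7 semitones → minor triad
= F Ab C (minor)


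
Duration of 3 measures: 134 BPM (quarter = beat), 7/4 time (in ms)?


Quarter-note beat duration = 60000 / 134 ms
Beats per measure (7/4) = 7
One measure = 7 × 60000 / 134 = 420000 / 134 ms
3 measures = 3 × 420000 / 134 = 1260000 / 134
= 9403.0 ms


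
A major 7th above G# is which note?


Solution.
A 7th spans 7 letter names, so from G we land on F
A major 7th = 11 semitones above G#
Spell F at that pitch: F##
= F##


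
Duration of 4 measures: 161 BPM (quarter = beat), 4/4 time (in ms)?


Reasoning:
Quarter-note beat duration = 60000 / 161 ms
Beats per measure (4/4) = 4
One measure = 4 × 60000 / 161 = 240000 / 161 ms
4 measures = 4 × 240000 / 161 = 960000 / 161
= 5962.7 ms


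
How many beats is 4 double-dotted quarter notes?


Base quarter note = 1 beat
Dot 1 adds half the previous value: +1/2
Dot 2 adds half the previous value: +1/4
One double-dotted quarter = 1 + 1/2 + 1/4 = 7/4
4 of them = 4 × 7/4 = 7
= 7 beats


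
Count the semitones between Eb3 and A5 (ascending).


Let's work it out.
Absolute semitone position = octave×12 + chromatic position
Eb3: 3×12 + 3 = 39
A5: 5×12 + 9 = 69
Difference = 69 - 39 = 30
= 30 semitones


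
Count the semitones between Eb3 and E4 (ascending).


Step by step:
Absolute semitone position = octave×12 + chromatic position
Eb3: 3×12 + 3 = 39
E4: 4×12 + 4 = 52
Difference = 52 - 39 = 13
= 13 semitones


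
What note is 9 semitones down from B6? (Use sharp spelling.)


Step by step:
B6: chromatic position 11 in octave 6 → absolute = 6×12 + 11 = 83
Transpose down 9: 83 - 9 = 74
74 = 6×12 + 2 → D in octave 6
Result = D6


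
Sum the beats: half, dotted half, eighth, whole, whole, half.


Solution.
Beat values:
  half = 2 beats
  dotted half = 3 beats
  eighth = 0.5 beats
  whole = 4 beats
  whole = 4 beats
  half = 2 beats
Sum = 2 + 3 + 0.5 + 4 + 4 + 2
= 15.5 beats


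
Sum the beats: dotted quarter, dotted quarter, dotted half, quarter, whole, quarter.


Step by step:
Beat values:
  dotted quarter = 1.5 beats
  dotted quarter = 1.5 beats
  dotted half = 3 beats
  quarter = 1 beat
  whole = 4 beats
  quarter = 1 beat
Sum = 1.5 + 1.5 + 3 + 1 + 4 + 1
= 12 beats


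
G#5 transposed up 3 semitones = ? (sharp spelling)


G#5: chromatic position 8 in octave 5 → absolute = 5×12 + 8 = 68
Transpose up 3: 68 + 3 = 71
71 = 5×12 + 11 → B in octave 5
Result = B5


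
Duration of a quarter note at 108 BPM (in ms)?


One quarter-note beat = 60000 / BPM = 60000 / 108 ms
Duration = 60000 / 108
= 555.6 ms


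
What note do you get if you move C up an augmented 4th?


Step by step:
augmented 4th: 4 letter names, 6 semitones
Letter: C + 3 → F
Pitch: C + 6 semitones, spelled as an F → F#
= F#


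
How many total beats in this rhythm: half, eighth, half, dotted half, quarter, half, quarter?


Working:
Beat values:
  half = 2 beats
  eighth = 0.5 beats
  half = 2 beats
  dotted half = 3 beats
  quarter = 1 beat
  half = 2 beats
  quarter = 1 beat
Sum = 2 + 0.5 + 2 + 3 + 1 + 2 + 1
= 11.5 beats


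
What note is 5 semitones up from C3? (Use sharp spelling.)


Solution.
C3: chromatic position 0 in octave 3 → absolute = 3×12 + 0 = 36
Transpose up 5: 36 + 5 = 41
41 = 3×12 + 5 → F in octave 3
Result = F3


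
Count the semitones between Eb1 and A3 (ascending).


Absolute semitone position = octave×12 + chromatic position
Eb1: 1×12 + 3 = 15
A3: 3×12 + 9 = 45
Difference = 45 - 15 = 30
= 30 semitones


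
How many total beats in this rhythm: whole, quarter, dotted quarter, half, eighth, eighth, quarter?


Reasoning:
Beat values:
  whole = 4 beats
  quarter = 1 beat
  dotted quarter = 1.5 beats
  half = 2 beats
  eighth = 0.5 beats
  eighth = 0.5 beats
  quarter = 1 beat
Sum = 4 + 1 + 1.5 + 2 + 0.5 + 0.5 + 1
= 10.5 beats


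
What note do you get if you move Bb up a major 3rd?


Step by step:
major 3rd: 3 letter names, 4 semitones
Letter: B + 2 → D
Pitch: Bb + 4 semitones, spelled as a D → D
= D


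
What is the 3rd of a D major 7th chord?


Reasoning:
Major 7th chord = root + major 3rd + perfect 5th + major 7th
Seventh chords stack in thirds, so the letter names are D-F-A-C
Root: D
Major 3rd above D: F#
Perfect 5th above D: A
Major 7th above D: C#
The 3rd = F#


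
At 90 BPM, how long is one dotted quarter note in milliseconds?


Working:
One quarter-note beat = 60000 / BPM = 60000 / 90 ms
Dotted quarter note = 3/2 × quarter note
Duration = 3/2 × 60000 / 90 = 90000 / 90
= 1000.0 ms


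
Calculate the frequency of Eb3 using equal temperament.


f = 440 × 2^(n/12) where n = semitones from A4
Eb3: -18 semitones from A4
f = 440 × 2^(-18/12)
f = 155.56 Hz


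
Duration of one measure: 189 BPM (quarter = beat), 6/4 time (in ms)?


Let's work it out.
Quarter-note beat duration = 60000 / 189 ms
Beats per measure (6/4) = 6
One measure = 6 × 60000 / 189 = 360000 / 189 ms
= 1904.8 ms


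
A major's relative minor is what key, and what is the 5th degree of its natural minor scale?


Working:
The relative minor shares the major's key signature and starts on its 6th degree
6th degree = a major 6th above the tonic; a major 6th above A is F#
→ relative minor of A major is F# minor
F# natural minor scale: F# G# A B C# D E
= F# minor; 5th degree = C#


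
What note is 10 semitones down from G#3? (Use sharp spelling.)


Solution.
G#3: chromatic position 8 in octave 3 → absolute = 3×12 + 8 = 44
Transpose down 10: 44 - 10 = 34
34 = 2×12 + 10 → A# in octave 2
Result = A#2


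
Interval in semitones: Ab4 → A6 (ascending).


Solution.
Absolute semitone position = octave×12 + chromatic position
Ab4: 4×12 + 8 = 56
A6: 6×12 + 9 = 81
Difference = 81 - 56 = 25
= 25 semitones


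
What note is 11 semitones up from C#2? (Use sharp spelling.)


Working:
C#2: chromatic position 1 in octave 2 → absolute = 2×12 + 1 = 25
Transpose up 11: 25 + 11 = 36
36 = 3×12 + 0 → C in octave 3
Result = C3


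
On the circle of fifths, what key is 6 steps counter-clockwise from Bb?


Step by step:
Each counter-clockwise step moves down a perfect 5th (= up a perfect 4th)
From Bb: Bb → Eb → Ab → Db → F#/Gb → B → E
= E


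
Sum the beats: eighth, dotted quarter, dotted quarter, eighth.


Working:
Beat values:
  eighth = 0.5 beats
  dotted quarter = 1.5 beats
  dotted quarter = 1.5 beats
  eighth = 0.5 beats
Sum = 0.5 + 1.5 + 1.5 + 0.5
= 4 beats


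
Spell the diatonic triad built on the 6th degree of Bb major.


Working:
Bb major scale: Bb C D Eb F G A
Diatonic triad on degree 6 stacks scale notes 6, 1, 3: G Bb D
G→Bb = 3 semitones; G→D = 7 semitones → minor triad
= G Bb D (minor)


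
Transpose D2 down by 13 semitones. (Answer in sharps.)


Solution.
D2: chromatic position 2 in octave 2 → absolute = 2×12 + 2 = 26
Transpose down 13: 26 - 13 = 13
13 = 1×12 + 1 → C# in octave 1
Result = C#1


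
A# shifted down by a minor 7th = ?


Step by step:
minor 7th: 7 letter names, 10 semitones
Letter: A - 6 → B
Pitch: A# - 10 semitones, spelled as a B → B#
= B#


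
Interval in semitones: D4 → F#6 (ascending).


Step by step:
Absolute semitone position = octave×12 + chromatic position
D4: 4×12 + 2 = 50
F#6: 6×12 + 6 = 78
Difference = 78 - 50 = 28
= 28 semitones


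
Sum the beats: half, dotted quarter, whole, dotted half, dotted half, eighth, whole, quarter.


Step by step:
Beat values:
  half = 2 beats
  dotted quarter = 1.5 beats
  whole = 4 beats
  dotted half = 3 beats
  dotted half = 3 beats
  eighth = 0.5 beats
  whole = 4 beats
  quarter = 1 beat
Sum = 2 + 1.5 + 4 + 3 + 3 + 0.5 + 4 + 1
= 19 beats


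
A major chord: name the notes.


Working:
Major triad = root + major 3rd (4 semitones) + perfect 5th (7 semitones)
A triad on A stacks thirds, so the chord tones use letter names A-C-E
Root: A
Major 3rd above A: C#
Perfect 5th above A: E
Chord = A C# E


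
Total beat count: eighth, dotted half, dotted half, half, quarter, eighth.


Solution.
Beat values:
  eighth = 0.5 beats
  dotted half = 3 beats
  dotted half = 3 beats
  half = 2 beats
  quarter = 1 beat
  eighth = 0.5 beats
Sum = 0.5 + 3 + 3 + 2 + 1 + 0.5
= 10 beats


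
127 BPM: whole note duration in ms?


Solution.
One quarter-note beat = 60000 / BPM = 60000 / 127 ms
Whole note = 4 × quarter note
Duration = 4 × 60000 / 127 = 240000 / 127
= 1889.8 ms


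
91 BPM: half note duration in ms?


Working:
One quarter-note beat = 60000 / BPM = 60000 / 91 ms
Half note = 2 × quarter note
Duration = 2 × 60000 / 91 = 120000 / 91
= 1318.7 ms


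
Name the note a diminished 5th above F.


Let's work it out.
A 5th spans 5 letter names, so from F we land on C
A diminished 5th = 6 semitones above F
Spell C at that pitch: Cb
= Cb


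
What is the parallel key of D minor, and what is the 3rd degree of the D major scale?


Parallel keys share the same tonic but differ in mode
D minor → parallel is D major
D major scale: D E F# G A B C#
= D major; 3rd degree = F#


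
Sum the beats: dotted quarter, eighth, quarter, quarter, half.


Solution.
Beat values:
  dotted quarter = 1.5 beats
  eighth = 0.5 beats
  quarter = 1 beat
  quarter = 1 beat
  half = 2 beats
Sum = 1.5 + 0.5 + 1 + 1 + 2
= 6 beats


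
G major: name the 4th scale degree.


Reasoning:
Major scale pattern: W-W-H-W-W-W-H (2-2-1-2-2-2-1 semitones)
Starting from G:
  G + 2 semitones → A
  A + 2 semitones → B
  B + 1 semitone → C
  C + 2 semitones → D
  D + 2 semitones → E
  E + 2 semitones → F#
  F# + 1 semitone → G
Scale: G A B C D E F#
Degree 4 = C


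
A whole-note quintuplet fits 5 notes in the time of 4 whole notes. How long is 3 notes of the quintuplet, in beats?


Solution.
Quintuplet: 5 notes occupy the space of 4 whole notes
Space = 4 × 4 = 16 beats
Each quintuplet note = 16 / 5 = 16/5 beats
3 notes = 3 × 16/5 = 48/5
= 48/5 beats


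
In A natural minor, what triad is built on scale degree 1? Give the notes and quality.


Let's work it out.
A natural minor scale: A B C D E F G
Diatonic triad on degree 1 stacks scale notes 1, 3, 5: A C E
A→C = 3 semitones; A→E = 7 semitones → minor triad
= A C E (minor)


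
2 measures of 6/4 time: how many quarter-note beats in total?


Step by step:
Time signature 6/4: the bottom number 4 means the quarter note gets one count
The top number 6 means 6 quarter-note beats per measure
Total = 6 × 2 measures
= 12 quarter-note beats


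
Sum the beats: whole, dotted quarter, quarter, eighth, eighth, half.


Let's work it out.
Beat values:
  whole = 4 beats
  dotted quarter = 1.5 beats
  quarter = 1 beat
  eighth = 0.5 beats
  eighth = 0.5 beats
  half = 2 beats
Sum = 4 + 1.5 + 1 + 0.5 + 0.5 + 2
= 9.5 beats


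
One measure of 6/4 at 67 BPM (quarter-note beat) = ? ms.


Step by step:
Quarter-note beat duration = 60000 / 67 ms
Beats per measure (6/4) = 6
One measure = 6 × 60000 / 67 = 360000 / 67 ms
= 5373.1 ms


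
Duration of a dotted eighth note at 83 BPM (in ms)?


Solution.
One quarter-note beat = 60000 / BPM = 60000 / 83 ms
Dotted eighth note = 3/4 × quarter note
Duration = 3/4 × 60000 / 83 = 45000 / 83
= 542.2 ms


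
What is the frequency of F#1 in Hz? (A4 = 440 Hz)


f = 440 × 2^(n/12) where n = semitones from A4
F#1: -39 semitones from A4
f = 440 × 2^(-39/12)
f = 46.25 Hz


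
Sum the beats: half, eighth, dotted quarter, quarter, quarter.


Step by step:
Beat values:
  half = 2 beats
  eighth = 0.5 beats
  dotted quarter = 1.5 beats
  quarter = 1 beat
  quarter = 1 beat
Sum = 2 + 0.5 + 1.5 + 1 + 1
= 6 beats


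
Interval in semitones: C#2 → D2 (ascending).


Reasoning:
Absolute semitone position = octave×12 + chromatic position
C#2: 2×12 + 1 = 25
D2: 2×12 + 2 = 26
Difference = 26 - 25 = 1
= 1 semitone


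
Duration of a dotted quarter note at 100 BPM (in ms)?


Working:
One quarter-note beat = 60000 / BPM = 60000 / 100 ms
Dotted quarter note = 3/2 × quarter note
Duration = 3/2 × 60000 / 100 = 90000 / 100
= 900.0 ms


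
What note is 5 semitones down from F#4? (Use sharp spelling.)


Working:
F#4: chromatic position 6 in octave 4 → absolute = 4×12 + 6 = 54
Transpose down 5: 54 - 5 = 49
49 = 4×12 + 1 → C# in octave 4
Result = C#4


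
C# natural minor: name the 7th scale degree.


Solution.
Natural minor scale pattern: W-H-W-W-H-W-W (2-1-2-2-1-2-2 semitones)
Starting from C#:
  C# + 2 semitones → D#
  D# + 1 semitone → E
  E + 2 semitones → F#
  F# + 2 semitones → G#
  G# + 1 semitone → A
  A + 2 semitones → B
  B + 2 semitones → C#
Scale: C# D# E F# G# A B
Degree 7 = B


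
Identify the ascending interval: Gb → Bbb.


Reasoning:
Letter names: G → B spans 3 letter names → a 3rd
Semitones: Gb → Bbb = 3 half-steps
A 3rd of 3 semitones is a minor 3rd
= minor 3rd


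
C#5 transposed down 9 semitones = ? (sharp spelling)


Reasoning:
C#5: chromatic position 1 in octave 5 → absolute = 5×12 + 1 = 61
Transpose down 9: 61 - 9 = 52
52 = 4×12 + 4 → E in octave 4
Result = E4


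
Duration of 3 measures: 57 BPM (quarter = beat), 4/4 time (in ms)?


Step by step:
Quarter-note beat duration = 60000 / 57 ms
Beats per measure (4/4) = 4
One measure = 4 × 60000 / 57 = 240000 / 57 ms
3 measures = 3 × 240000 / 57 = 720000 / 57
= 12631.6 ms


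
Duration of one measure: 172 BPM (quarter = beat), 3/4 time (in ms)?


Quarter-note beat duration = 60000 / 172 ms
Beats per measure (3/4) = 3
One measure = 3 × 60000 / 172 = 180000 / 172 ms
= 1046.5 ms


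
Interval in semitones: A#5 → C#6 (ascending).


Let's work it out.
Absolute semitone position = octave×12 + chromatic position
A#5: 5×12 + 10 = 70
C#6: 6×12 + 1 = 73
Difference = 73 - 70 = 3
= 3 semitones


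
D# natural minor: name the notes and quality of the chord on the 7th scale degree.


D# natural minor scale: D# E# F# G# A# B C#
Diatonic triad on degree 7 stacks scale notes 7, 2, 4: C# E# G#
C#→E# = 4 semitones; C#→G# = 7 semitones → major triad
= C# E# G# (major)


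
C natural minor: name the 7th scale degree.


Let's work it out.
Natural minor scale pattern: W-H-W-W-H-W-W (2-1-2-2-1-2-2 semitones)
Starting from C:
  C + 2 semitones → D
  D + 1 semitone → Eb
  Eb + 2 semitones → F
  F + 2 semitones → G
  G + 1 semitone → Ab
  Ab + 2 semitones → Bb
  Bb + 2 semitones → C
Scale: C D Eb F G Ab Bb
Degree 7 = Bb


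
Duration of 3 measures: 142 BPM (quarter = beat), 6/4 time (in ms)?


Solution.
Quarter-note beat duration = 60000 / 142 ms
Beats per measure (6/4) = 6
One measure = 6 × 60000 / 142 = 360000 / 142 ms
3 measures = 3 × 360000 / 142 = 1080000 / 142
= 7605.6 ms


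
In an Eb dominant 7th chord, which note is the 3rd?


Dominant 7th chord = root + major 3rd + perfect 5th + minor 7th
Seventh chords stack in thirds, so the letter names are E-G-B-D
Root: Eb
Major 3rd above Eb: G
Perfect 5th above Eb: Bb
Minor 7th above Eb: Db
The 3rd = G


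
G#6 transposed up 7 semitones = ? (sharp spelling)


G#6: chromatic position 8 in octave 6 → absolute = 6×12 + 8 = 80
Transpose up 7: 80 + 7 = 87
87 = 7×12 + 3 → D# in octave 7
Result = D#7


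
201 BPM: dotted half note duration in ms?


Working:
One quarter-note beat = 60000 / BPM = 60000 / 201 ms
Dotted half note = 3 × quarter note
Duration = 3 × 60000 / 201 = 180000 / 201
= 895.5 ms


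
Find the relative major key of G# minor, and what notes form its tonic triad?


The relative major shares the key signature and is a minor 3rd above the minor tonic
A minor 3rd above G# is B
→ relative major of G# minor is B major
Tonic triad of B major = root + major 3rd + perfect 5th = B D# F#
= B major; triad = B D# F#


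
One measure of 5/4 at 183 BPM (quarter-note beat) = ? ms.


Let's work it out.
Quarter-note beat duration = 60000 / 183 ms
Beats per measure (5/4) = 5
One measure = 5 × 60000 / 183 = 300000 / 183 ms
= 1639.3 ms


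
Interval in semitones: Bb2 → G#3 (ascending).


Reasoning:
Absolute semitone position = octave×12 + chromatic position
Bb2: 2×12 + 10 = 34
G#3: 3×12 + 8 = 44
Difference = 44 - 34 = 10
= 10 semitones


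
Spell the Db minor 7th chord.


Minor 7th chord = root + minor 3rd + perfect 5th + minor 7th
Seventh chords stack in thirds, so the letter names are D-F-A-C
Root: Db
Minor 3rd above Db: Fb
Perfect 5th above Db: Ab
Minor 7th above Db: Cb
Chord = Db Fb Ab Cb


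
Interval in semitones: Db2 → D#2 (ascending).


Absolute semitone position = octave×12 + chromatic position
Db2: 2×12 + 1 = 25
D#2: 2×12 + 3 = 27
Difference = 27 - 25 = 2
= 2 semitones


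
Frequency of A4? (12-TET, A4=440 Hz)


Solution.
f = 440 × 2^(n/12) where n = semitones from A4
A4: 0 semitones from A4
f = 440 × 2^(0/12)
f = 440.00 Hz


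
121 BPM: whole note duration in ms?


One quarter-note beat = 60000 / BPM = 60000 / 121 ms
Whole note = 4 × quarter note
Duration = 4 × 60000 / 121 = 240000 / 121
= 1983.5 ms


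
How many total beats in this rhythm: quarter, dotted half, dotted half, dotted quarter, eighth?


Let's work it out.
Beat values:
  quarter = 1 beat
  dotted half = 3 beats
  dotted half = 3 beats
  dotted quarter = 1.5 beats
  eighth = 0.5 beats
Sum = 1 + 3 + 3 + 1.5 + 0.5
= 9 beats


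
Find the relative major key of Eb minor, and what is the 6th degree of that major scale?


Reasoning:
The relative major shares the key signature and is a minor 3rd above the minor tonic
A minor 3rd above Eb is Gb
→ relative major of Eb minor is Gb major
Gb major scale: Gb Ab Bb Cb Db Eb F
= Gb major; 6th degree = Eb


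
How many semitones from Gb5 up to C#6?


Let's work it out.
Absolute semitone position = octave×12 + chromatic position
Gb5: 5×12 + 6 = 66
C#6: 6×12 + 1 = 73
Difference = 73 - 66 = 7
= 7 semitones


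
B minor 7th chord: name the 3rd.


Reasoning:
Minor 7th chord = root + minor 3rd + perfect 5th + minor 7th
Seventh chords stack in thirds, so the letter names are B-D-F-A
Root: B
Minor 3rd above B: D
Perfect 5th above B: F#
Minor 7th above B: A
The 3rd = D


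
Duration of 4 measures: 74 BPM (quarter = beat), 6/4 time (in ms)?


Quarter-note beat duration = 60000 / 74 ms
Beats per measure (6/4) = 6
One measure = 6 × 60000 / 74 = 360000 / 74 ms
4 measures = 4 × 360000 / 74 = 1440000 / 74
= 19459.5 ms


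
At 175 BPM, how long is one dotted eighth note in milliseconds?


Working:
One quarter-note beat = 60000 / BPM = 60000 / 175 ms
Dotted eighth note = 3/4 × quarter note
Duration = 3/4 × 60000 / 175 = 45000 / 175
= 257.1 ms


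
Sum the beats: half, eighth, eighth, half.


Working:
Beat values:
  half = 2 beats
  eighth = 0.5 beats
  eighth = 0.5 beats
  half = 2 beats
Sum = 2 + 0.5 + 0.5 + 2
= 5 beats


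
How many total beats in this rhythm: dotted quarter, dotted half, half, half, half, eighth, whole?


Solution.
Beat values:
  dotted quarter = 1.5 beats
  dotted half = 3 beats
  half = 2 beats
  half = 2 beats
  half = 2 beats
  eighth = 0.5 beats
  whole = 4 beats
Sum = 1.5 + 3 + 2 + 2 + 2 + 0.5 + 4
= 15 beats


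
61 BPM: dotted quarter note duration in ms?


One quarter-note beat = 60000 / BPM = 60000 / 61 ms
Dotted quarter note = 3/2 × quarter note
Duration = 3/2 × 60000 / 61 = 90000 / 61
= 1475.4 ms


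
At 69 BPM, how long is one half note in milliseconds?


One quarter-note beat = 60000 / BPM = 60000 / 69 ms
Half note = 2 × quarter note
Duration = 2 × 60000 / 69 = 120000 / 69
= 1739.1 ms


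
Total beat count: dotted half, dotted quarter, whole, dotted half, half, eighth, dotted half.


Solution.
Beat values:
  dotted half = 3 beats
  dotted quarter = 1.5 beats
  whole = 4 beats
  dotted half = 3 beats
  half = 2 beats
  eighth = 0.5 beats
  dotted half = 3 beats
Sum = 3 + 1.5 + 4 + 3 + 2 + 0.5 + 3
= 17 beats


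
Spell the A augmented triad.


Working:
Augmented triad = root + major 3rd (4 semitones) + augmented 5th (8 semitones)
A triad on A stacks thirds, so the chord tones use letter names A-C-E
Root: A
Major 3rd above A: C#
Augmented 5th above A: E#
Chord = A C# E#


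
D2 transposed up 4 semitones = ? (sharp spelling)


Reasoning:
D2: chromatic position 2 in octave 2 → absolute = 2×12 + 2 = 26
Transpose up 4: 26 + 4 = 30
30 = 2×12 + 6 → F# in octave 2
Result = F#2


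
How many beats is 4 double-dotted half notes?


Let's work it out.
Base half note = 2 beats
Dot 1 adds half the previous value: +1
Dot 2 adds half the previous value: +1/2
One double-dotted half = 2 + 1 + 1/2 = 7/2
4 of them = 4 × 7/2 = 14
= 14 beats


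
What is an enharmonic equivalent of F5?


Working:
Enharmonic notes sound the same pitch but are spelled with different letter names
F and Gbb name the same pitch class
= Gbb5


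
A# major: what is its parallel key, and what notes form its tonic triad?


Parallel keys share the same tonic but differ in mode
A# major → parallel is A# minor
Tonic triad of A# minor = A# C# E#
= A# minor; triad = A# C# E#


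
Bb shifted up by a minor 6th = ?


Step by step:
minor 6th: 6 letter names, 8 semitones
Letter: B + 5 → G
Pitch: Bb + 8 semitones, spelled as a G → Gb
= Gb


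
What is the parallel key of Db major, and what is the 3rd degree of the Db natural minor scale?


Working:
Parallel keys share the same tonic but differ in mode
Db major → parallel is Db minor
Db natural minor scale: Db Eb Fb Gb Ab Bbb Cb
= Db minor; 3rd degree = Fb


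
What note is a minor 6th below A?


Step by step:
A 6th spans 6 letter names, so from A we land on C
A minor 6th = 8 semitones below A
Spell C at that pitch: C#
= C#


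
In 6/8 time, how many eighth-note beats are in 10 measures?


Reasoning:
Time signature 6/8: the bottom number 8 means the eighth note gets one count
The top number 6 means 6 eighth-note beats per measure
Total = 6 × 10 measures
= 60 eighth-note beats


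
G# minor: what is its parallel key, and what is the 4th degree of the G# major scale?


Parallel keys share the same tonic but differ in mode
G# minor → parallel is G# major
G# major scale: G# A# B# C# D# E# F##
= G# major; 4th degree = C#


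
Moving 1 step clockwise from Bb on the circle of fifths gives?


Each clockwise step on the circle of fifths moves up a perfect 5th
From Bb: Bb → F
= F


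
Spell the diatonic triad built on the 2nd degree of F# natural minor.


Working:
F# natural minor scale: F# G# A B C# D E
Diatonic triad on degree 2 stacks scale notes 2, 4, 6: G# B D
G#→B = 3 semitones; G#→D = 6 semitones → diminished triad
= G# B D (diminished)


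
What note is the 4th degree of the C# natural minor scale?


Step by step:
Natural minor scale pattern: W-H-W-W-H-W-W (2-1-2-2-1-2-2 semitones)
Starting from C#:
  C# + 2 semitones → D#
  D# + 1 semitone → E
  E + 2 semitones → F#
  F# + 2 semitones → G#
  G# + 1 semitone → A
  A + 2 semitones → B
  B + 2 semitones → C#
Scale: C# D# E F# G# A B
Degree 4 = F#


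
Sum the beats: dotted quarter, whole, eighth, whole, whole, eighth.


Reasoning:
Beat values:
  dotted quarter = 1.5 beats
  whole = 4 beats
  eighth = 0.5 beats
  whole = 4 beats
  whole = 4 beats
  eighth = 0.5 beats
Sum = 1.5 + 4 + 0.5 + 4 + 4 + 0.5
= 14.5 beats


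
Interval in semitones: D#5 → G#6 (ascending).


Solution.
Absolute semitone position = octave×12 + chromatic position
D#5: 5×12 + 3 = 63
G#6: 6×12 + 8 = 80
Difference = 80 - 63 = 17
= 17 semitones


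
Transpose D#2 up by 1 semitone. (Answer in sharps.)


Let's work it out.
D#2: chromatic position 3 in octave 2 → absolute = 2×12 + 3 = 27
Transpose up 1: 27 + 1 = 28
28 = 2×12 + 4 → E in octave 2
Result = E2


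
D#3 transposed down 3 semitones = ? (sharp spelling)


Solution.
D#3: chromatic position 3 in octave 3 → absolute = 3×12 + 3 = 39
Transpose down 3: 39 - 3 = 36
36 = 3×12 + 0 → C in octave 3
Result = C3


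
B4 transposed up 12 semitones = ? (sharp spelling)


B4: chromatic position 11 in octave 4 → absolute = 4×12 + 11 = 59
Transpose up 12: 59 + 12 = 71
71 = 5×12 + 11 → B in octave 5
Result = B5


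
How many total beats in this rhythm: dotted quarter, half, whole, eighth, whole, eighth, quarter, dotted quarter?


Beat values:
  dotted quarter = 1.5 beats
  half = 2 beats
  whole = 4 beats
  eighth = 0.5 beats
  whole = 4 beats
  eighth = 0.5 beats
  quarter = 1 beat
  dotted quarter = 1.5 beats
Sum = 1.5 + 2 + 4 + 0.5 + 4 + 0.5 + 1 + 1.5
= 15 beats


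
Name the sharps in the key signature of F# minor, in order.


Sharp minor keys follow the circle of fifths: A(0), E(1), B(2), F#(3), C#(4), G#(5), D#(6), A#(7)
F# minor has 3 sharps
Order of sharps: F# C# G# D# A# E# B# → first 3: F#, C#, G#
= F#, C#, G#


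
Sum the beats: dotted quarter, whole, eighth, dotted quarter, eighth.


Working:
Beat values:
  dotted quarter = 1.5 beats
  whole = 4 beats
  eighth = 0.5 beats
  dotted quarter = 1.5 beats
  eighth = 0.5 beats
Sum = 1.5 + 4 + 0.5 + 1.5 + 0.5
= 8 beats


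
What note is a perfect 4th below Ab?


Reasoning:
A 4th spans 4 letter names, so from A we land on E
A perfect 4th = 5 semitones below Ab
Spell E at that pitch: Eb
= Eb


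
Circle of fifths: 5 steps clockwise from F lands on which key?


Each clockwise step on the circle of fifths moves up a perfect 5th
From F: F → C → G → D → A → E
= E


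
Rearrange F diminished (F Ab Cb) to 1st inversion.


Step by step:
Root position: F Ab Cb
1st inversion: move root up an octave
Bass note: Ab
Notes (bottom to top) = Ab Cb F


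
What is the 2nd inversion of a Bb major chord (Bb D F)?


Root position: Bb D F
2nd inversion: move root and 3rd up an octave
Bass note: F
Notes (bottom to top) = F Bb D


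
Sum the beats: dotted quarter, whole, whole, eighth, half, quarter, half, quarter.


Beat values:
  dotted quarter = 1.5 beats
  whole = 4 beats
  whole = 4 beats
  eighth = 0.5 beats
  half = 2 beats
  quarter = 1 beat
  half = 2 beats
  quarter = 1 beat
Sum = 1.5 + 4 + 4 + 0.5 + 2 + 1 + 2 + 1
= 16 beats


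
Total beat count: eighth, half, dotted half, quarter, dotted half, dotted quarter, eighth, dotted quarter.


Working:
Beat values:
  eighth = 0.5 beats
  half = 2 beats
  dotted half = 3 beats
  quarter = 1 beat
  dotted half = 3 beats
  dotted quarter = 1.5 beats
  eighth = 0.5 beats
  dotted quarter = 1.5 beats
Sum = 0.5 + 2 + 3 + 1 + 3 + 1.5 + 0.5 + 1.5
= 13 beats


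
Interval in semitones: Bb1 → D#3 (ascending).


Absolute semitone position = octave×12 + chromatic position
Bb1: 1×12 + 10 = 22
D#3: 3×12 + 3 = 39
Difference = 39 - 22 = 17
= 17 semitones


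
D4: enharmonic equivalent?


Let's work it out.
Enharmonic notes sound the same pitch but are spelled with different letter names
D and Ebb name the same pitch class
= Ebb4


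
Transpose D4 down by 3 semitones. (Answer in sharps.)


Working:
D4: chromatic position 2 in octave 4 → absolute = 4×12 + 2 = 50
Transpose down 3: 50 - 3 = 47
47 = 3×12 + 11 → B in octave 3
Result = B3


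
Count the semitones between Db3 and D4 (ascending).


Absolute semitone position = octave×12 + chromatic position
Db3: 3×12 + 1 = 37
D4: 4×12 + 2 = 50
Difference = 50 - 37 = 13
= 13 semitones


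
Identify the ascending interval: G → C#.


Step by step:
Letter names: G → C spans 4 letter names → a 4th
Semitones: G → C# = 6 half-steps
A 4th of 6 semitones is an augmented 4th
= augmented 4th


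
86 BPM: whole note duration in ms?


Reasoning:
One quarter-note beat = 60000 / BPM = 60000 / 86 ms
Whole note = 4 × quarter note
Duration = 4 × 60000 / 86 = 240000 / 86
= 2790.7 ms


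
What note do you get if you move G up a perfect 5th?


Let's work it out.
perfect 5th: 5 letter names, 7 semitones
Letter: G + 4 → D
Pitch: G + 7 semitones, spelled as a D → D
= D


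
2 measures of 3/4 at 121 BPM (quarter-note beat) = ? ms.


Reasoning:
Quarter-note beat duration = 60000 / 121 ms
Beats per measure (3/4) = 3
One measure = 3 × 60000 / 121 = 180000 / 121 ms
2 measures = 2 × 180000 / 121 = 360000 / 121
= 2975.2 ms


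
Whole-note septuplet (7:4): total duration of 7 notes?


Solution.
Septuplet: 7 notes occupy the space of 4 whole notes
Space = 4 × 4 = 16 beats
Each septuplet note = 16 / 7 = 16/7 beats
7 notes = 7 × 16/7 = 16
= 16 beats


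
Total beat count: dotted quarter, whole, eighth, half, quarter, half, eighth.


Step by step:
Beat values:
  dotted quarter = 1.5 beats
  whole = 4 beats
  eighth = 0.5 beats
  half = 2 beats
  quarter = 1 beat
  half = 2 beats
  eighth = 0.5 beats
Sum = 1.5 + 4 + 0.5 + 2 + 1 + 2 + 0.5
= 11.5 beats


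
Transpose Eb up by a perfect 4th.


Solution.
perfect 4th: 4 letter names, 5 semitones
Letter: E + 3 → A
Pitch: Eb + 5 semitones, spelled as an A → Ab
= Ab


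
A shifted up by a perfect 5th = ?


Solution.
perfect 5th: 5 letter names, 7 semitones
Letter: A + 4 → E
Pitch: A + 7 semitones, spelled as an E → E
= E


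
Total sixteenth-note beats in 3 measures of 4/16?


Working:
Time signature 4/16: the bottom number 16 means the sixteenth note gets one count
The top number 4 means 4 sixteenth-note beats per measure
Total = 4 × 3 measures
= 12 sixteenth-note beats


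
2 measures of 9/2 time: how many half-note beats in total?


Step by step:
Time signature 9/2: the bottom number 2 means the half note gets one count
The top number 9 means 9 half-note beats per measure
Total = 9 × 2 measures
= 18 half-note beats


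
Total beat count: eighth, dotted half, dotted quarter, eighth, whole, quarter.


Beat values:
  eighth = 0.5 beats
  dotted half = 3 beats
  dotted quarter = 1.5 beats
  eighth = 0.5 beats
  whole = 4 beats
  quarter = 1 beat
Sum = 0.5 + 3 + 1.5 + 0.5 + 4 + 1
= 10.5 beats


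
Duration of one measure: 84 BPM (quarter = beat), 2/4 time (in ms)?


Solution.
Quarter-note beat duration = 60000 / 84 ms
Beats per measure (2/4) = 2
One measure = 2 × 60000 / 84 = 120000 / 84 ms
= 1428.6 ms


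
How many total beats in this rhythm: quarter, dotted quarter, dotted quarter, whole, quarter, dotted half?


Beat values:
  quarter = 1 beat
  dotted quarter = 1.5 beats
  dotted quarter = 1.5 beats
  whole = 4 beats
  quarter = 1 beat
  dotted half = 3 beats
Sum = 1 + 1.5 + 1.5 + 4 + 1 + 3
= 12 beats


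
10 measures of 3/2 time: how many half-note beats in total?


Reasoning:
Time signature 3/2: the bottom number 2 means the half note gets one count
The top number 3 means 3 half-note beats per measure
Total = 3 × 10 measures
= 30 half-note beats


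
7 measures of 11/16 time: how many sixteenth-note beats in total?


Time signature 11/16: the bottom number 16 means the sixteenth note gets one count
The top number 11 means 11 sixteenth-note beats per measure
Total = 11 × 7 measures
= 77 sixteenth-note beats


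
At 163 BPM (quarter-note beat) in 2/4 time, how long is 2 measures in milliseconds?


Step by step:
Quarter-note beat duration = 60000 / 163 ms
Beats per measure (2/4) = 2
One measure = 2 × 60000 / 163 = 120000 / 163 ms
2 measures = 2 × 120000 / 163 = 240000 / 163
= 1472.4 ms


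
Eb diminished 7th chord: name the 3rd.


Diminished 7th chord = root + minor 3rd + diminished 5th + diminished 7th
Seventh chords stack in thirds, so the letter names are E-G-B-D
Root: Eb
Minor 3rd above Eb: Gb
Diminished 5th above Eb: Bbb
Diminished 7th above Eb: Dbb
The 3rd = Gb


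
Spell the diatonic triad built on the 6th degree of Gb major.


Gb major scale: Gb Ab Bb Cb Db Eb F
Diatonic triad on degree 6 stacks scale notes 6, 1, 3: Eb Gb Bb
Eb→Gb = 3 semitones; Eb→Bb = 7 semitones → minor triad
= Eb Gb Bb (minor)


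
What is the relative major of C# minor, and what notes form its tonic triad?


Let's work it out.
The relative major shares the key signature and is a minor 3rd above the minor tonic
A minor 3rd above C# is E
→ relative major of C# minor is E major
Tonic triad of E major = root + major 3rd + perfect 5th = E G# B
= E major; triad = E G# B
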